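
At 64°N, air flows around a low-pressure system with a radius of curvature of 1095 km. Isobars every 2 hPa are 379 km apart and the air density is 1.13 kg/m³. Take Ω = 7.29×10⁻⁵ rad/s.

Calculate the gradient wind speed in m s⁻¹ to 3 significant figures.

Coriolis parameter at 64°N:
f = 2Ω sin φ = 2 × 7.29×10⁻⁵ × sin 64° = 1.31×10⁻⁴ s⁻¹
Pressure gradient: |∂P/∂n| = 200 Pa / 379000 m = 5.28×10⁻⁴ Pa/m
Geostrophic speed: V_g = |∂P/∂n|/(fρ) = 5.28×10⁻⁴/(1.31×10⁻⁴ × 1.13) = 3.56 m/s
Around a low, centrifugal force acts outward with Coriolis, so pressure-gradient force balances both:
(1/ρ)|∂P/∂n| = fV + V²/R  →  V² + fR·V − fR·V_g = 0
With fR = 1.31×10⁻⁴ × 1095×10³ m = 143 m/s:
V = [−fR + √((fR)² + 4 fR V_g)]/2 = [−143 + √(143² + 4×143×3.56)]/2 = 3.48 m/s
Subgeostrophic (V < V_g = 3.56 m/s), as expected around a low.

3.48 m s⁻¹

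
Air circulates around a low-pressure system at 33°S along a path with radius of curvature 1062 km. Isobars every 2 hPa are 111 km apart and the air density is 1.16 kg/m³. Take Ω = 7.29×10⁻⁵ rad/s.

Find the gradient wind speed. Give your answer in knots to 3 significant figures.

31.8 knots

Coriolis parameter at 33°S:
f = 2Ω sin φ = 2 × 7.29×10⁻⁵ × sin 33° = 7.94×10⁻⁵ s⁻¹
Pressure gradient: |∂P/∂n| = 200 Pa / 111000 m = 1.80×10⁻³ Pa/m
Geostrophic speed: V_g = |∂P/∂n|/(fρ) = 1.80×10⁻³/(7.94×10⁻⁵ × 1.16) = 19.6 m/s
Around a low, centrifugal force acts outward with Coriolis, so pressure-gradient force balances both:
(1/ρ)|∂P/∂n| = fV + V²/R  →  V² + fR·V − fR·V_g = 0
With fR = 7.94×10⁻⁵ × 1062×10³ m = 84.3 m/s:
V = [−fR + √((fR)² + 4 fR V_g)]/2 = [−84.3 + √(84.3² + 4×84.3×19.6)]/2 = 16.4 m/s
Subgeostrophic (V < V_g = 19.6 m/s), as expected around a low.
Converting: 16.4 m/s × 1.944 = 31.8 knots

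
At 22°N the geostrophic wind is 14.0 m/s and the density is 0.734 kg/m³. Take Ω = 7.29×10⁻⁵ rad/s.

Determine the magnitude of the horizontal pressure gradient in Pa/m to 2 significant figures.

5.6×10⁻⁴ Pa/m

Coriolis parameter at 22°N:
f = 2Ω sin φ = 2 × 7.29×10⁻⁵ × sin 22° = 5.46×10⁻⁵ s⁻¹
Geostrophic balance rearranged: |∂P/∂n| = f ρ V_g
|∂P/∂n| = 5.46×10⁻⁵ × 0.734 × 14.0 = 5.61×10⁻⁴ Pa/m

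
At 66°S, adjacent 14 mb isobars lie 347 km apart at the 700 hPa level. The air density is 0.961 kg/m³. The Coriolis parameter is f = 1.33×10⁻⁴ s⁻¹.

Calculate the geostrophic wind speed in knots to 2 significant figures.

61 knots

Pressure gradient: |∂P/∂n| = 1400 Pa / 347000 m = 4.03×10⁻³ Pa/m
Geostrophic balance (pressure-gradient force = Coriolis force):
V_g = (1/(fρ)) |∂P/∂n| = 4.03×10⁻³ / (1.33×10⁻⁴ × 0.961) = 31.6 m/s
Converting: 31.6 m/s × 1.944 = 61 knots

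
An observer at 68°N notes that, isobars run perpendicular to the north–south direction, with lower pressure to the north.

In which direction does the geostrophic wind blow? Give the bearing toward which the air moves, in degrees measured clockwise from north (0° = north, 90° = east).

The pressure-gradient force points toward the north (bearing 000°).
Geostrophic balance: in the Northern Hemisphere the Coriolis force deflects motion to the right, so the geostrophic wind blows 90° to the right of the pressure-gradient force (low pressure on the left).
Rotating 000° by 90° clockwise gives 090° — the wind blows toward the east.

090°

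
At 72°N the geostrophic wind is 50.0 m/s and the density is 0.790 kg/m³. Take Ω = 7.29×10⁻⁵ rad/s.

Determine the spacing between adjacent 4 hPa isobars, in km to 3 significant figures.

73.0 km

Coriolis parameter at 72°N:
f = 2Ω sin φ = 2 × 7.29×10⁻⁵ × sin 72° = 1.39×10⁻⁴ s⁻¹
Geostrophic balance rearranged: |∂P/∂n| = f ρ V_g
|∂P/∂n| = 1.39×10⁻⁴ × 0.790 × 50.0 = 5.48×10⁻³ Pa/m
Isobar spacing: Δn = ΔP/|∂P/∂n| = 400 Pa / 5.48×10⁻³ Pa/m = 73030 m ≈ 73.0 km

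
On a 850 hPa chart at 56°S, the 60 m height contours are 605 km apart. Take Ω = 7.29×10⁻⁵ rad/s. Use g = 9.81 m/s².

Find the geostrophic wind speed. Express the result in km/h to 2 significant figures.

29 km/h

Coriolis parameter at 56°S:
f = 2Ω sin φ = 2 × 7.29×10⁻⁵ × sin 56° = 1.21×10⁻⁴ s⁻¹
Height gradient: |∂Z/∂n| = 60 m / 605000 m = 9.92×10⁻⁵
On a pressure surface, geostrophic balance gives V_g = (g/f)|∂Z/∂n|:
V_g = 9.81 × 9.92×10⁻⁵ / 1.21×10⁻⁴ = 8.05 m/s
Converting: 8.05 m/s × 3.6 = 29 km/h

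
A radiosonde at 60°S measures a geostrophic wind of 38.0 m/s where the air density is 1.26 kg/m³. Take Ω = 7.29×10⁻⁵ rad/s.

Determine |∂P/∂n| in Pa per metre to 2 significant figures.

Coriolis parameter at 60°S:
f = 2Ω sin φ = 2 × 7.29×10⁻⁵ × sin 60° = 1.26×10⁻⁴ s⁻¹
Geostrophic balance rearranged: |∂P/∂n| = f ρ V_g
|∂P/∂n| = 1.26×10⁻⁴ × 1.26 × 38.0 = 6.05×10⁻³ Pa/m

6.0×10⁻³ Pa/m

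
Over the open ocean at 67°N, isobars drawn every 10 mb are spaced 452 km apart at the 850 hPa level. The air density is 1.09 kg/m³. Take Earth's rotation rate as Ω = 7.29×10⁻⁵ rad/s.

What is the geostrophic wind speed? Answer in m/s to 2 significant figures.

15 m/s

Coriolis parameter at 67°N:
f = 2Ω sin φ = 2 × 7.29×10⁻⁵ × sin 67° = 1.34×10⁻⁴ s⁻¹
Pressure gradient: |∂P/∂n| = 1000 Pa / 452000 m = 2.21×10⁻³ Pa/m
Geostrophic balance (pressure-gradient force = Coriolis force):
V_g = (1/(fρ)) |∂P/∂n| = 2.21×10⁻³ / (1.34×10⁻⁴ × 1.09) = 15.1 m/s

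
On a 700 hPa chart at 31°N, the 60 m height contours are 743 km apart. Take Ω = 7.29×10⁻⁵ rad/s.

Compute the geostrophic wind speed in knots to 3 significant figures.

Coriolis parameter at 31°N:
f = 2Ω sin φ = 2 × 7.29×10⁻⁵ × sin 31° = 7.51×10⁻⁵ s⁻¹
Height gradient: |∂Z/∂n| = 60 m / 743000 m = 8.08×10⁻⁵
On a pressure surface, geostrophic balance gives V_g = (g/f)|∂Z/∂n|:
V_g = 9.81 × 8.08×10⁻⁵ / 7.51×10⁻⁵ = 10.5 m/s
Converting: 10.5 m/s × 1.944 = 20.5 knots

20.5 knots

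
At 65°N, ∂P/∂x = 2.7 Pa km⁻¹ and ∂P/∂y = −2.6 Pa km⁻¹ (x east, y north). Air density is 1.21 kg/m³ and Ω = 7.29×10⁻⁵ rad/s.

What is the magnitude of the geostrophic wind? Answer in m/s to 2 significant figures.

23 m/s

Coriolis parameter at 65°N:
f = 2Ω sin φ = 2 × 7.29×10⁻⁵ × sin 65° = 1.32×10⁻⁴ s⁻¹
Component geostrophic relations (x east, y north):
u_g = −(1/(fρ)) ∂P/∂y,  v_g = (1/(fρ)) ∂P/∂x
u_g = −(−2.6×10⁻³)/(1.32×10⁻⁴ × 1.21) = 16.3 m/s;  v_g = (2.7×10⁻³)/(1.32×10⁻⁴ × 1.21) = 16.9 m/s
|V_g| = √(u_g² + v_g²) = 23.4 m/s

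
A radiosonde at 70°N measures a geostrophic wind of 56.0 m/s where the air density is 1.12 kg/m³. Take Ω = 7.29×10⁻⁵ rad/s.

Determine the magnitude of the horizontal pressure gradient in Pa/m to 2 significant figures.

Coriolis parameter at 70°N:
f = 2Ω sin φ = 2 × 7.29×10⁻⁵ × sin 70° = 1.37×10⁻⁴ s⁻¹
Geostrophic balance rearranged: |∂P/∂n| = f ρ V_g
|∂P/∂n| = 1.37×10⁻⁴ × 1.12 × 56.0 = 8.59×10⁻³ Pa/m

8.6×10⁻³ Pa/m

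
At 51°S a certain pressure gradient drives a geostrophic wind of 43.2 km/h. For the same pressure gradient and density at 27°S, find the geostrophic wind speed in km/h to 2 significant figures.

74 km/h

With the same pressure gradient and density, V_g ∝ 1/f ∝ 1/sin φ.
V₂ = V₁ · sin φ₁ / sin φ₂ = 43.2 × sin 51° / sin 27°
V₂ = 43.2 × 0.7771/0.4540 = 74 km/h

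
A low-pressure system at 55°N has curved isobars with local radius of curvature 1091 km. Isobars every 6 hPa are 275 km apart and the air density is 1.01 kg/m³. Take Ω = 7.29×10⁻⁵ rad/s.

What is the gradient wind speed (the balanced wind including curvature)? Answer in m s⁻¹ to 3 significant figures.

Coriolis parameter at 55°N:
f = 2Ω sin φ = 2 × 7.29×10⁻⁵ × sin 55° = 1.19×10⁻⁴ s⁻¹
Pressure gradient: |∂P/∂n| = 600 Pa / 275000 m = 2.18×10⁻³ Pa/m
Geostrophic speed: V_g = |∂P/∂n|/(fρ) = 2.18×10⁻³/(1.19×10⁻⁴ × 1.01) = 18.1 m/s
Around a low, centrifugal force acts outward with Coriolis, so pressure-gradient force balances both:
(1/ρ)|∂P/∂n| = fV + V²/R  →  V² + fR·V − fR·V_g = 0
With fR = 1.19×10⁻⁴ × 1091×10³ m = 130 m/s:
V = [−fR + √((fR)² + 4 fR V_g)]/2 = [−130 + √(130² + 4×130×18.1)]/2 = 16.1 m/s
Subgeostrophic (V < V_g = 18.1 m/s), as expected around a low.

16.1 m s⁻¹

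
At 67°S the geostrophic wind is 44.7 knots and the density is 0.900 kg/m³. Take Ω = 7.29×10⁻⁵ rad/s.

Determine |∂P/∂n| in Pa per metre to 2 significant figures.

2.8×10⁻³ Pa/m

Coriolis parameter at 67°S:
f = 2Ω sin φ = 2 × 7.29×10⁻⁵ × sin 67° = 1.34×10⁻⁴ s⁻¹
Wind speed in SI: 44.7 knots = 23.0 m/s
Geostrophic balance rearranged: |∂P/∂n| = f ρ V_g
|∂P/∂n| = 1.34×10⁻⁴ × 0.900 × 23.0 = 2.78×10⁻³ Pa/m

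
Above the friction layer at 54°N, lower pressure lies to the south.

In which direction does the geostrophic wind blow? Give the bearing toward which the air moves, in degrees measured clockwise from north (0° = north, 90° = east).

270°

The pressure-gradient force points toward the south (bearing 180°).
Geostrophic balance: in the Northern Hemisphere the Coriolis force deflects motion to the right, so the geostrophic wind blows 90° to the right of the pressure-gradient force (low pressure on the left).
Rotating 180° by 90° clockwise gives 270° — the wind blows toward the west.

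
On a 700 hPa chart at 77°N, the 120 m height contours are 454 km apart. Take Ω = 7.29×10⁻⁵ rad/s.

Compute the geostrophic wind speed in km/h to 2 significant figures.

Coriolis parameter at 77°N:
f = 2Ω sin φ = 2 × 7.29×10⁻⁵ × sin 77° = 1.42×10⁻⁴ s⁻¹
Height gradient: |∂Z/∂n| = 120 m / 454000 m = 2.64×10⁻⁴
On a pressure surface, geostrophic balance gives V_g = (g/f)|∂Z/∂n|:
V_g = 9.81 × 2.64×10⁻⁴ / 1.42×10⁻⁴ = 18.3 m/s
Converting: 18.3 m/s × 3.6 = 66 km/h

66 km/h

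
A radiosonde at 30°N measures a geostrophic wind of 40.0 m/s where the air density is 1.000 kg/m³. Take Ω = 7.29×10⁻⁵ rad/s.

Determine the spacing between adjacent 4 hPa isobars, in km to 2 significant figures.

Coriolis parameter at 30°N:
f = 2Ω sin φ = 2 × 7.29×10⁻⁵ × sin 30° = 7.29×10⁻⁵ s⁻¹
Geostrophic balance rearranged: |∂P/∂n| = f ρ V_g
|∂P/∂n| = 7.29×10⁻⁵ × 1.000 × 40.0 = 2.92×10⁻³ Pa/m
Isobar spacing: Δn = ΔP/|∂P/∂n| = 400 Pa / 2.92×10⁻³ Pa/m = 137174 m ≈ 140 km

140 km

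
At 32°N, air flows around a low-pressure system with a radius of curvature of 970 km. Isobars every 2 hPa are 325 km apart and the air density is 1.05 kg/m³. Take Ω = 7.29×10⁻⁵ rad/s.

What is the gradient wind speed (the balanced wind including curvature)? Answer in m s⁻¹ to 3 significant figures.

Coriolis parameter at 32°N:
f = 2Ω sin φ = 2 × 7.29×10⁻⁵ × sin 32° = 7.73×10⁻⁵ s⁻¹
Pressure gradient: |∂P/∂n| = 200 Pa / 325000 m = 6.15×10⁻⁴ Pa/m
Geostrophic speed: V_g = |∂P/∂n|/(fρ) = 6.15×10⁻⁴/(7.73×10⁻⁵ × 1.05) = 7.59 m/s
Around a low, centrifugal force acts outward with Coriolis, so pressure-gradient force balances both:
(1/ρ)|∂P/∂n| = fV + V²/R  →  V² + fR·V − fR·V_g = 0
With fR = 7.73×10⁻⁵ × 970×10³ m = 74.9 m/s:
V = [−fR + √((fR)² + 4 fR V_g)]/2 = [−74.9 + √(74.9² + 4×74.9×7.59)]/2 = 6.94 m/s
Subgeostrophic (V < V_g = 7.59 m/s), as expected around a low.

6.94 m s⁻¹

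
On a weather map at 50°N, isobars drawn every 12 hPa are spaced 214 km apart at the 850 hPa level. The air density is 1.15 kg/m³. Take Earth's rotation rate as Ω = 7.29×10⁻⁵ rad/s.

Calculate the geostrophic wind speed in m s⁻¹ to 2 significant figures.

44 m s⁻¹

Coriolis parameter at 50°N:
f = 2Ω sin φ = 2 × 7.29×10⁻⁵ × sin 50° = 1.12×10⁻⁴ s⁻¹
Pressure gradient: |∂P/∂n| = 1200 Pa / 214000 m = 5.61×10⁻³ Pa/m
Geostrophic balance (pressure-gradient force = Coriolis force):
V_g = (1/(fρ)) |∂P/∂n| = 5.61×10⁻³ / (1.12×10⁻⁴ × 1.15) = 43.7 m/s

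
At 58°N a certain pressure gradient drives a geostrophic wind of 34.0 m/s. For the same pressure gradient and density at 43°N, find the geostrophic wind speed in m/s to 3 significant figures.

With the same pressure gradient and density, V_g ∝ 1/f ∝ 1/sin φ.
V₂ = V₁ · sin φ₁ / sin φ₂ = 34.0 × sin 58° / sin 43°
V₂ = 34.0 × 0.8480/0.6820 = 42.3 m/s

42.3 m/s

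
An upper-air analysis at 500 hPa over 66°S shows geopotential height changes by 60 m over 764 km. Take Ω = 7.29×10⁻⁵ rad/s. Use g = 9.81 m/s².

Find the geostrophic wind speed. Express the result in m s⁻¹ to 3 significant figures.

5.78 m s⁻¹

Coriolis parameter at 66°S:
f = 2Ω sin φ = 2 × 7.29×10⁻⁵ × sin 66° = 1.33×10⁻⁴ s⁻¹
Height gradient: |∂Z/∂n| = 60 m / 764000 m = 7.85×10⁻⁵
On a pressure surface, geostrophic balance gives V_g = (g/f)|∂Z/∂n|:
V_g = 9.81 × 7.85×10⁻⁵ / 1.33×10⁻⁴ = 5.78 m/s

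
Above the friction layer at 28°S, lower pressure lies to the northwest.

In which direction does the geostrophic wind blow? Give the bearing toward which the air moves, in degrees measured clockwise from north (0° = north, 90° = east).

The pressure-gradient force points toward the northwest (bearing 315°).
Geostrophic balance: in the Southern Hemisphere the Coriolis force deflects motion to the left, so the geostrophic wind blows 90° to the left of the pressure-gradient force (low pressure on the right).
Rotating 315° by 90° counterclockwise gives 225° — the wind blows toward the southwest.

225°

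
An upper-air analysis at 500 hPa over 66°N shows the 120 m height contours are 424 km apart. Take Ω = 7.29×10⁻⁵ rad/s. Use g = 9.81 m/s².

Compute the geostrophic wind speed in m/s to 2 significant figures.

21 m/s

Coriolis parameter at 66°N:
f = 2Ω sin φ = 2 × 7.29×10⁻⁵ × sin 66° = 1.33×10⁻⁴ s⁻¹
Height gradient: |∂Z/∂n| = 120 m / 424000 m = 2.83×10⁻⁴
On a pressure surface, geostrophic balance gives V_g = (g/f)|∂Z/∂n|:
V_g = 9.81 × 2.83×10⁻⁴ / 1.33×10⁻⁴ = 20.8 m/s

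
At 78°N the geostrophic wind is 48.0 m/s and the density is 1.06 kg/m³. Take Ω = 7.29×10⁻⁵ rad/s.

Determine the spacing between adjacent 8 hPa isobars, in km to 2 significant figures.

110 km

Coriolis parameter at 78°N:
f = 2Ω sin φ = 2 × 7.29×10⁻⁵ × sin 78° = 1.43×10⁻⁴ s⁻¹
Geostrophic balance rearranged: |∂P/∂n| = f ρ V_g
|∂P/∂n| = 1.43×10⁻⁴ × 1.06 × 48.0 = 7.26×10⁻³ Pa/m
Isobar spacing: Δn = ΔP/|∂P/∂n| = 800 Pa / 7.26×10⁻³ Pa/m = 110251 m ≈ 110 km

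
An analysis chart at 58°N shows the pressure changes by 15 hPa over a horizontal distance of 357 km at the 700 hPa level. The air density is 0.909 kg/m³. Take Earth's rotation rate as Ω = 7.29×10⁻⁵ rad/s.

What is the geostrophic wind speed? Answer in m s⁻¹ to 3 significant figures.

Coriolis parameter at 58°N:
f = 2Ω sin φ = 2 × 7.29×10⁻⁵ × sin 58° = 1.24×10⁻⁴ s⁻¹
Pressure gradient: |∂P/∂n| = 1500 Pa / 357000 m = 4.20×10⁻³ Pa/m
Geostrophic balance (pressure-gradient force = Coriolis force):
V_g = (1/(fρ)) |∂P/∂n| = 4.20×10⁻³ / (1.24×10⁻⁴ × 0.909) = 37.4 m/s

37.4 m s⁻¹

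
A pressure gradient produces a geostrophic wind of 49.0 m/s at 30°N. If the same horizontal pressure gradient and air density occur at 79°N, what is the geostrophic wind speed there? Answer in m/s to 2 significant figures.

25 m/s

With the same pressure gradient and density, V_g ∝ 1/f ∝ 1/sin φ.
V₂ = V₁ · sin φ₁ / sin φ₂ = 49.0 × sin 30° / sin 79°
V₂ = 49.0 × 0.5000/0.9816 = 25 m/s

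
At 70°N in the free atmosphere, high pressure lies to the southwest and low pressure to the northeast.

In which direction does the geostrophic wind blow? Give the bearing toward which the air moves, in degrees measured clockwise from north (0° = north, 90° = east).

The pressure-gradient force points toward the northeast (bearing 045°).
Geostrophic balance: in the Northern Hemisphere the Coriolis force deflects motion to the right, so the geostrophic wind blows 90° to the right of the pressure-gradient force (low pressure on the left).
Rotating 045° by 90° clockwise gives 135° — the wind blows toward the southeast.

135°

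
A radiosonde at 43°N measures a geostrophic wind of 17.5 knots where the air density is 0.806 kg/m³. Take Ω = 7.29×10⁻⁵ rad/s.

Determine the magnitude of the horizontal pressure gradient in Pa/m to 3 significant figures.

Coriolis parameter at 43°N:
f = 2Ω sin φ = 2 × 7.29×10⁻⁵ × sin 43° = 9.94×10⁻⁵ s⁻¹
Wind speed in SI: 17.5 knots = 9.00 m/s
Geostrophic balance rearranged: |∂P/∂n| = f ρ V_g
|∂P/∂n| = 9.94×10⁻⁵ × 0.806 × 9.00 = 7.22×10⁻⁴ Pa/m

7.22×10⁻⁴ Pa/m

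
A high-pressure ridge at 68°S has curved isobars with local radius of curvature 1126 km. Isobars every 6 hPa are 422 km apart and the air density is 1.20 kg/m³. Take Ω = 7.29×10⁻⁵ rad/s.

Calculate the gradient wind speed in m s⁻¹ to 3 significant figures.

9.34 m s⁻¹

Coriolis parameter at 68°S:
f = 2Ω sin φ = 2 × 7.29×10⁻⁵ × sin 68° = 1.35×10⁻⁴ s⁻¹
Pressure gradient: |∂P/∂n| = 600 Pa / 422000 m = 1.42×10⁻³ Pa/m
Geostrophic speed: V_g = |∂P/∂n|/(fρ) = 1.42×10⁻³/(1.35×10⁻⁴ × 1.20) = 8.76 m/s
Around a high, pressure-gradient force acts outward with centrifugal, so Coriolis balances both:
fV = (1/ρ)|∂P/∂n| + V²/R  →  V² − fR·V + fR·V_g = 0
With fR = 1.35×10⁻⁴ × 1126×10³ m = 152 m/s:
V = [fR − √((fR)² − 4 fR V_g)]/2 = [152 − √(152² − 4×152×8.76)]/2 = 9.34 m/s
Supergeostrophic (V > V_g = 8.76 m/s), as expected around a high.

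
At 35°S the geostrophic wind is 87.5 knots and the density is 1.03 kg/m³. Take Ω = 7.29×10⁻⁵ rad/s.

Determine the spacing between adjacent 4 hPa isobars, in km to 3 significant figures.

103 km

Coriolis parameter at 35°S:
f = 2Ω sin φ = 2 × 7.29×10⁻⁵ × sin 35° = 8.36×10⁻⁵ s⁻¹
Wind speed in SI: 87.5 knots = 45.0 m/s
Geostrophic balance rearranged: |∂P/∂n| = f ρ V_g
|∂P/∂n| = 8.36×10⁻⁵ × 1.03 × 45.0 = 3.88×10⁻³ Pa/m
Isobar spacing: Δn = ΔP/|∂P/∂n| = 400 Pa / 3.88×10⁻³ Pa/m = 103164 m ≈ 103 km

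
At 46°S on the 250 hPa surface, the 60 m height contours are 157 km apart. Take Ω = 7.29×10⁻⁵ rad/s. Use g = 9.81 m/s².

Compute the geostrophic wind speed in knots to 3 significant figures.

69.5 knots

Coriolis parameter at 46°S:
f = 2Ω sin φ = 2 × 7.29×10⁻⁵ × sin 46° = 1.05×10⁻⁴ s⁻¹
Height gradient: |∂Z/∂n| = 60 m / 157000 m = 3.82×10⁻⁴
On a pressure surface, geostrophic balance gives V_g = (g/f)|∂Z/∂n|:
V_g = 9.81 × 3.82×10⁻⁴ / 1.05×10⁻⁴ = 35.7 m/s
Converting: 35.7 m/s × 1.944 = 69.5 knots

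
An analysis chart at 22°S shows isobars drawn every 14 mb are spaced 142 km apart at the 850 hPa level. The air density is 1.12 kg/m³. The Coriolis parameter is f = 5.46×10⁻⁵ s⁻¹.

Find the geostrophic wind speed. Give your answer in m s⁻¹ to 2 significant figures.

160 m s⁻¹

Pressure gradient: |∂P/∂n| = 1400 Pa / 142000 m = 9.86×10⁻³ Pa/m
Geostrophic balance (pressure-gradient force = Coriolis force):
V_g = (1/(fρ)) |∂P/∂n| = 9.86×10⁻³ / (5.46×10⁻⁵ × 1.12) = 161 m/s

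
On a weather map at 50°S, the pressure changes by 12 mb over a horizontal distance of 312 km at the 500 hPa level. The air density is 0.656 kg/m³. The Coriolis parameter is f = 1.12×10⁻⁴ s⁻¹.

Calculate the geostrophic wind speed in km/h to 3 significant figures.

188 km/h

Pressure gradient: |∂P/∂n| = 1200 Pa / 312000 m = 3.85×10⁻³ Pa/m
Geostrophic balance (pressure-gradient force = Coriolis force):
V_g = (1/(fρ)) |∂P/∂n| = 3.85×10⁻³ / (1.12×10⁻⁴ × 0.656) = 52.3 m/s
Converting: 52.3 m/s × 3.6 = 188 km/h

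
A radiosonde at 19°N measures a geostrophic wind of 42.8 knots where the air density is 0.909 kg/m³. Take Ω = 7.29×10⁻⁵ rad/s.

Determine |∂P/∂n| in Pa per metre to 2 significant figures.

9.5×10⁻⁴ Pa/m

Coriolis parameter at 19°N:
f = 2Ω sin φ = 2 × 7.29×10⁻⁵ × sin 19° = 4.75×10⁻⁵ s⁻¹
Wind speed in SI: 42.8 knots = 22.0 m/s
Geostrophic balance rearranged: |∂P/∂n| = f ρ V_g
|∂P/∂n| = 4.75×10⁻⁵ × 0.909 × 22.0 = 9.50×10⁻⁴ Pa/m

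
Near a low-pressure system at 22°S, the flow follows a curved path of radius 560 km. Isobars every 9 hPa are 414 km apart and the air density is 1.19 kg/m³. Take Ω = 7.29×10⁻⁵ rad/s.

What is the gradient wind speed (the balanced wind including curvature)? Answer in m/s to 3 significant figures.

Coriolis parameter at 22°S:
f = 2Ω sin φ = 2 × 7.29×10⁻⁵ × sin 22° = 5.46×10⁻⁵ s⁻¹
Pressure gradient: |∂P/∂n| = 900 Pa / 414000 m = 2.17×10⁻³ Pa/m
Geostrophic speed: V_g = |∂P/∂n|/(fρ) = 2.17×10⁻³/(5.46×10⁻⁵ × 1.19) = 33.4 m/s
Around a low, centrifugal force acts outward with Coriolis, so pressure-gradient force balances both:
(1/ρ)|∂P/∂n| = fV + V²/R  →  V² + fR·V − fR·V_g = 0
With fR = 5.46×10⁻⁵ × 560×10³ m = 30.6 m/s:
V = [−fR + √((fR)² + 4 fR V_g)]/2 = [−30.6 + √(30.6² + 4×30.6×33.4)]/2 = 20.2 m/s
Subgeostrophic (V < V_g = 33.4 m/s), as expected around a low.

20.2 m/s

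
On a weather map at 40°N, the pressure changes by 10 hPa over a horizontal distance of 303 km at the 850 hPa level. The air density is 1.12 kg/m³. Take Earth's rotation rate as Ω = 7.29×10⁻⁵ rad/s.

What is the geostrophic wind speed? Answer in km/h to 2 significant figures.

110 km/h

Coriolis parameter at 40°N:
f = 2Ω sin φ = 2 × 7.29×10⁻⁵ × sin 40° = 9.37×10⁻⁵ s⁻¹
Pressure gradient: |∂P/∂n| = 1000 Pa / 303000 m = 3.30×10⁻³ Pa/m
Geostrophic balance (pressure-gradient force = Coriolis force):
V_g = (1/(fρ)) |∂P/∂n| = 3.30×10⁻³ / (9.37×10⁻⁵ × 1.12) = 31.4 m/s
Converting: 31.4 m/s × 3.6 = 110 km/h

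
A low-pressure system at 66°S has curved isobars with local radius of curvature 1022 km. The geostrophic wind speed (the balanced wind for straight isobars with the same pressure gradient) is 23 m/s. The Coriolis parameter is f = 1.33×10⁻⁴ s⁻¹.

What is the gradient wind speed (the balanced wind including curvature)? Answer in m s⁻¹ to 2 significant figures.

Around a low, centrifugal force acts outward with Coriolis, so pressure-gradient force balances both:
(1/ρ)|∂P/∂n| = fV + V²/R  →  V² + fR·V − fR·V_g = 0
With fR = 1.33×10⁻⁴ × 1022×10³ m = 136 m/s:
V = [−fR + √((fR)² + 4 fR V_g)]/2 = [−136 + √(136² + 4×136×23)]/2 = 20 m/s
Subgeostrophic (V < V_g = 23 m/s), as expected around a low.

20 m s⁻¹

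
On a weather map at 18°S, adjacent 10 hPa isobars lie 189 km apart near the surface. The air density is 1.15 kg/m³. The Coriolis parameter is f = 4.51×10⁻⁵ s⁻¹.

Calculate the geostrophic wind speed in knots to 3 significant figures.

Pressure gradient: |∂P/∂n| = 1000 Pa / 189000 m = 5.29×10⁻³ Pa/m
Geostrophic balance (pressure-gradient force = Coriolis force):
V_g = (1/(fρ)) |∂P/∂n| = 5.29×10⁻³ / (4.51×10⁻⁵ × 1.15) = 102 m/s
Converting: 102 m/s × 1.944 = 198 knots

198 knots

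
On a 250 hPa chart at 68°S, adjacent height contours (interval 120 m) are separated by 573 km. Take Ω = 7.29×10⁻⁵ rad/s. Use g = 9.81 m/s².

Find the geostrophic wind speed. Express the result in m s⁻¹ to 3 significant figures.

Coriolis parameter at 68°S:
f = 2Ω sin φ = 2 × 7.29×10⁻⁵ × sin 68° = 1.35×10⁻⁴ s⁻¹
Height gradient: |∂Z/∂n| = 120 m / 573000 m = 2.09×10⁻⁴
On a pressure surface, geostrophic balance gives V_g = (g/f)|∂Z/∂n|:
V_g = 9.81 × 2.09×10⁻⁴ / 1.35×10⁻⁴ = 15.2 m/s

15.2 m s⁻¹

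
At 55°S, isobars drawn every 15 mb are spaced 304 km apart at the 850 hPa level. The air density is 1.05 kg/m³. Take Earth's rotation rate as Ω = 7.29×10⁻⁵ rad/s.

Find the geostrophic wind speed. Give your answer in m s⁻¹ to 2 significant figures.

Coriolis parameter at 55°S:
f = 2Ω sin φ = 2 × 7.29×10⁻⁵ × sin 55° = 1.19×10⁻⁴ s⁻¹
Pressure gradient: |∂P/∂n| = 1500 Pa / 304000 m = 4.93×10⁻³ Pa/m
Geostrophic balance (pressure-gradient force = Coriolis force):
V_g = (1/(fρ)) |∂P/∂n| = 4.93×10⁻³ / (1.19×10⁻⁴ × 1.05) = 39.3 m/s

39 m s⁻¹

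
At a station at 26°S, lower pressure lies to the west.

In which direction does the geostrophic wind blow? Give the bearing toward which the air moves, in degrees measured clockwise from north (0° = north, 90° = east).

The pressure-gradient force points toward the west (bearing 270°).
Geostrophic balance: in the Southern Hemisphere the Coriolis force deflects motion to the left, so the geostrophic wind blows 90° to the left of the pressure-gradient force (low pressure on the right).
Rotating 270° by 90° counterclockwise gives 180° — the wind blows toward the south.

180°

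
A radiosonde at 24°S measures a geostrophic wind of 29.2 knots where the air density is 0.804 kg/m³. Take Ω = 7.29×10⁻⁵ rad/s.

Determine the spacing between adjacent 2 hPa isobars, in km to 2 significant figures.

280 km

Coriolis parameter at 24°S:
f = 2Ω sin φ = 2 × 7.29×10⁻⁵ × sin 24° = 5.93×10⁻⁵ s⁻¹
Wind speed in SI: 29.2 knots = 15.0 m/s
Geostrophic balance rearranged: |∂P/∂n| = f ρ V_g
|∂P/∂n| = 5.93×10⁻⁵ × 0.804 × 15.0 = 7.16×10⁻⁴ Pa/m
Isobar spacing: Δn = ΔP/|∂P/∂n| = 200 Pa / 7.16×10⁻⁴ Pa/m = 279243 m ≈ 280 km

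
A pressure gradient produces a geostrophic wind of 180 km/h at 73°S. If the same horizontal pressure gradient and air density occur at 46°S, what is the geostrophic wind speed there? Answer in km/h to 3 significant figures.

239 km/h

With the same pressure gradient and density, V_g ∝ 1/f ∝ 1/sin φ.
V₂ = V₁ · sin φ₁ / sin φ₂ = 180 × sin 73° / sin 46°
V₂ = 180 × 0.9563/0.7193 = 239 km/h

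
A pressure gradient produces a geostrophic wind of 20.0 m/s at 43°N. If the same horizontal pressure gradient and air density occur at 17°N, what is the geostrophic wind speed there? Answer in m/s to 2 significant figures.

47 m/s

With the same pressure gradient and density, V_g ∝ 1/f ∝ 1/sin φ.
V₂ = V₁ · sin φ₁ / sin φ₂ = 20.0 × sin 43° / sin 17°
V₂ = 20.0 × 0.6820/0.2924 = 47 m/s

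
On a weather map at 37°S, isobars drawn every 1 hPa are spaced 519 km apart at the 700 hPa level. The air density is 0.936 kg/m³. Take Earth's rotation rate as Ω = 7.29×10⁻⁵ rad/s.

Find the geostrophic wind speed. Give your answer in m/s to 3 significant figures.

2.35 m/s

Coriolis parameter at 37°S:
f = 2Ω sin φ = 2 × 7.29×10⁻⁵ × sin 37° = 8.77×10⁻⁵ s⁻¹
Pressure gradient: |∂P/∂n| = 100 Pa / 519000 m = 1.93×10⁻⁴ Pa/m
Geostrophic balance (pressure-gradient force = Coriolis force):
V_g = (1/(fρ)) |∂P/∂n| = 1.93×10⁻⁴ / (8.77×10⁻⁵ × 0.936) = 2.35 m/s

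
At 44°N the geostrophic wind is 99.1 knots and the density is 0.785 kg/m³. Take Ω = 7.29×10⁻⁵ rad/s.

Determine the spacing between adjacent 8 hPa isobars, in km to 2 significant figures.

200 km

Coriolis parameter at 44°N:
f = 2Ω sin φ = 2 × 7.29×10⁻⁵ × sin 44° = 1.01×10⁻⁴ s⁻¹
Wind speed in SI: 99.1 knots = 51.0 m/s
Geostrophic balance rearranged: |∂P/∂n| = f ρ V_g
|∂P/∂n| = 1.01×10⁻⁴ × 0.785 × 51.0 = 4.05×10⁻³ Pa/m
Isobar spacing: Δn = ΔP/|∂P/∂n| = 800 Pa / 4.05×10⁻³ Pa/m = 197369 m ≈ 200 km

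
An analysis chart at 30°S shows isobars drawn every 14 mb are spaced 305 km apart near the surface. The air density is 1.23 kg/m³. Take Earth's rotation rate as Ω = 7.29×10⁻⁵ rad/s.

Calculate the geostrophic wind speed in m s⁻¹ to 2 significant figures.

Coriolis parameter at 30°S:
f = 2Ω sin φ = 2 × 7.29×10⁻⁵ × sin 30° = 7.29×10⁻⁵ s⁻¹
Pressure gradient: |∂P/∂n| = 1400 Pa / 305000 m = 4.59×10⁻³ Pa/m
Geostrophic balance (pressure-gradient force = Coriolis force):
V_g = (1/(fρ)) |∂P/∂n| = 4.59×10⁻³ / (7.29×10⁻⁵ × 1.23) = 51.2 m/s

51 m s⁻¹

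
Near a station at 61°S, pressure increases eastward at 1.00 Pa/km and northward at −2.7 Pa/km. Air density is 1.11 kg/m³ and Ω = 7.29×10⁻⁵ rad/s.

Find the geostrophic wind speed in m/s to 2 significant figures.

Coriolis parameter at 61°S:
f = 2Ω sin φ = 2 × 7.29×10⁻⁵ × sin 61° = 1.28×10⁻⁴ s⁻¹
In the Southern Hemisphere f is negative: f = −1.28×10⁻⁴ s⁻¹.
Component geostrophic relations (x east, y north):
u_g = −(1/(fρ)) ∂P/∂y,  v_g = (1/(fρ)) ∂P/∂x
u_g = −(−2.7×10⁻³)/(−1.28×10⁻⁴ × 1.11) = −19.1 m/s;  v_g = (1.00×10⁻³)/(−1.28×10⁻⁴ × 1.11) = −7.06 m/s
|V_g| = √(u_g² + v_g²) = 20.3 m/s

20 m/s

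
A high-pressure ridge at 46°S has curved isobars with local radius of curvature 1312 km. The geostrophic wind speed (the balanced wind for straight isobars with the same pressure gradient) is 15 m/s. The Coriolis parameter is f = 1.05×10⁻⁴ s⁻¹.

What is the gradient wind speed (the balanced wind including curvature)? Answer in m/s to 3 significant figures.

Around a high, pressure-gradient force acts outward with centrifugal, so Coriolis balances both:
fV = (1/ρ)|∂P/∂n| + V²/R  →  V² − fR·V + fR·V_g = 0
With fR = 1.05×10⁻⁴ × 1312×10³ m = 138 m/s:
V = [fR − √((fR)² − 4 fR V_g)]/2 = [138 − √(138² − 4×138×15)]/2 = 17.1 m/s
Supergeostrophic (V > V_g = 15 m/s), as expected around a high.

17.1 m/s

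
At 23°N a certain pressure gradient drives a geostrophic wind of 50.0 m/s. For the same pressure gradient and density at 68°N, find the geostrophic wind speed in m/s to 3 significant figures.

21.1 m/s

With the same pressure gradient and density, V_g ∝ 1/f ∝ 1/sin φ.
V₂ = V₁ · sin φ₁ / sin φ₂ = 50.0 × sin 23° / sin 68°
V₂ = 50.0 × 0.3907/0.9272 = 21.1 m/s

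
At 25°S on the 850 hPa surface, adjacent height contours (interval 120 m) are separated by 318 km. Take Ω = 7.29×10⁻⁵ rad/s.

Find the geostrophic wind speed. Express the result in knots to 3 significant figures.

Coriolis parameter at 25°S:
f = 2Ω sin φ = 2 × 7.29×10⁻⁵ × sin 25° = 6.16×10⁻⁵ s⁻¹
Height gradient: |∂Z/∂n| = 120 m / 318000 m = 3.77×10⁻⁴
On a pressure surface, geostrophic balance gives V_g = (g/f)|∂Z/∂n|:
V_g = 9.81 × 3.77×10⁻⁴ / 6.16×10⁻⁵ = 60.1 m/s
Converting: 60.1 m/s × 1.944 = 117 knots

117 knots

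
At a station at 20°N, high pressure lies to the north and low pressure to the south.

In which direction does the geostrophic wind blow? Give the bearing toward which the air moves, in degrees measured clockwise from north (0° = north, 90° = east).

270°

The pressure-gradient force points toward the south (bearing 180°).
Geostrophic balance: in the Northern Hemisphere the Coriolis force deflects motion to the right, so the geostrophic wind blows 90° to the right of the pressure-gradient force (low pressure on the left).
Rotating 180° by 90° clockwise gives 270° — the wind blows toward the west.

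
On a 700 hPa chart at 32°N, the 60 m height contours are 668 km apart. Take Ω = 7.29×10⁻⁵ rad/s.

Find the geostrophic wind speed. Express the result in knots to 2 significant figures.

22 knots

Coriolis parameter at 32°N:
f = 2Ω sin φ = 2 × 7.29×10⁻⁵ × sin 32° = 7.73×10⁻⁵ s⁻¹
Height gradient: |∂Z/∂n| = 60 m / 668000 m = 8.98×10⁻⁵
On a pressure surface, geostrophic balance gives V_g = (g/f)|∂Z/∂n|:
V_g = 9.81 × 8.98×10⁻⁵ / 7.73×10⁻⁵ = 11.4 m/s
Converting: 11.4 m/s × 1.944 = 22 knots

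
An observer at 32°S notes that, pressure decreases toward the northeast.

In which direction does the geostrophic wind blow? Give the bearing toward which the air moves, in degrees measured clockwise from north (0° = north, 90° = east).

The pressure-gradient force points toward the northeast (bearing 045°).
Geostrophic balance: in the Southern Hemisphere the Coriolis force deflects motion to the left, so the geostrophic wind blows 90° to the left of the pressure-gradient force (low pressure on the right).
Rotating 045° by 90° counterclockwise gives 315° — the wind blows toward the northwest.

315°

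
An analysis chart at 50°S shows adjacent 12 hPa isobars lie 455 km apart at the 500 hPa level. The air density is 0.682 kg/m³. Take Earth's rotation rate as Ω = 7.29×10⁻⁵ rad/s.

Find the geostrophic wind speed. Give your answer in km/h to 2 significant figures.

Coriolis parameter at 50°S:
f = 2Ω sin φ = 2 × 7.29×10⁻⁵ × sin 50° = 1.12×10⁻⁴ s⁻¹
Pressure gradient: |∂P/∂n| = 1200 Pa / 455000 m = 2.64×10⁻³ Pa/m
Geostrophic balance (pressure-gradient force = Coriolis force):
V_g = (1/(fρ)) |∂P/∂n| = 2.64×10⁻³ / (1.12×10⁻⁴ × 0.682) = 34.6 m/s
Converting: 34.6 m/s × 3.6 = 120 km/h

120 km/h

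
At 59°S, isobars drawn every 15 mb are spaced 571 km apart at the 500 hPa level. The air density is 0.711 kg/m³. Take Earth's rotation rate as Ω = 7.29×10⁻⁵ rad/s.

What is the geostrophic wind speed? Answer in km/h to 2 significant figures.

Coriolis parameter at 59°S:
f = 2Ω sin φ = 2 × 7.29×10⁻⁵ × sin 59° = 1.25×10⁻⁴ s⁻¹
Pressure gradient: |∂P/∂n| = 1500 Pa / 571000 m = 2.63×10⁻³ Pa/m
Geostrophic balance (pressure-gradient force = Coriolis force):
V_g = (1/(fρ)) |∂P/∂n| = 2.63×10⁻³ / (1.25×10⁻⁴ × 0.711) = 29.6 m/s
Converting: 29.6 m/s × 3.6 = 110 km/h

110 km/h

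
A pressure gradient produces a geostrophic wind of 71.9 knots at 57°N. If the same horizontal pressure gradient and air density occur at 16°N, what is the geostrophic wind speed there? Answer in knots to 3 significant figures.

With the same pressure gradient and density, V_g ∝ 1/f ∝ 1/sin φ.
V₂ = V₁ · sin φ₁ / sin φ₂ = 71.9 × sin 57° / sin 16°
V₂ = 71.9 × 0.8387/0.2756 = 219 knots

219 knots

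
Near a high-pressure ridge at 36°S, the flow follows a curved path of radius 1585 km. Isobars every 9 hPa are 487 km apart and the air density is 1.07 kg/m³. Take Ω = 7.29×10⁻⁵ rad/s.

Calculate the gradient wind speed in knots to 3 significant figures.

47.8 knots

Coriolis parameter at 36°S:
f = 2Ω sin φ = 2 × 7.29×10⁻⁵ × sin 36° = 8.57×10⁻⁵ s⁻¹
Pressure gradient: |∂P/∂n| = 900 Pa / 487000 m = 1.85×10⁻³ Pa/m
Geostrophic speed: V_g = |∂P/∂n|/(fρ) = 1.85×10⁻³/(8.57×10⁻⁵ × 1.07) = 20.2 m/s
Around a high, pressure-gradient force acts outward with centrifugal, so Coriolis balances both:
fV = (1/ρ)|∂P/∂n| + V²/R  →  V² − fR·V + fR·V_g = 0
With fR = 8.57×10⁻⁵ × 1585×10³ m = 136 m/s:
V = [fR − √((fR)² − 4 fR V_g)]/2 = [136 − √(136² − 4×136×20.2)]/2 = 24.6 m/s
Supergeostrophic (V > V_g = 20.2 m/s), as expected around a high.
Converting: 24.6 m/s × 1.944 = 47.8 knots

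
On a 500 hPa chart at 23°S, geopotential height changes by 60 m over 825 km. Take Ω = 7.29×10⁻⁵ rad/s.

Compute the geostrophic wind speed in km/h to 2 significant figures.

45 km/h

Coriolis parameter at 23°S:
f = 2Ω sin φ = 2 × 7.29×10⁻⁵ × sin 23° = 5.70×10⁻⁵ s⁻¹
Height gradient: |∂Z/∂n| = 60 m / 825000 m = 7.27×10⁻⁵
On a pressure surface, geostrophic balance gives V_g = (g/f)|∂Z/∂n|:
V_g = 9.81 × 7.27×10⁻⁵ / 5.70×10⁻⁵ = 12.5 m/s
Converting: 12.5 m/s × 3.6 = 45 km/h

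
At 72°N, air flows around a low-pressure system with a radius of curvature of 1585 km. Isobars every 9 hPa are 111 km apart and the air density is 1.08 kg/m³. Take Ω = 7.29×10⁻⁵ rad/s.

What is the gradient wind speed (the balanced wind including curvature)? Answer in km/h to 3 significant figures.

162 km/h

Coriolis parameter at 72°N:
f = 2Ω sin φ = 2 × 7.29×10⁻⁵ × sin 72° = 1.39×10⁻⁴ s⁻¹
Pressure gradient: |∂P/∂n| = 900 Pa / 111000 m = 8.11×10⁻³ Pa/m
Geostrophic speed: V_g = |∂P/∂n|/(fρ) = 8.11×10⁻³/(1.39×10⁻⁴ × 1.08) = 54.1 m/s
Around a low, centrifugal force acts outward with Coriolis, so pressure-gradient force balances both:
(1/ρ)|∂P/∂n| = fV + V²/R  →  V² + fR·V − fR·V_g = 0
With fR = 1.39×10⁻⁴ × 1585×10³ m = 220 m/s:
V = [−fR + √((fR)² + 4 fR V_g)]/2 = [−220 + √(220² + 4×220×54.1)]/2 = 44.9 m/s
Subgeostrophic (V < V_g = 54.1 m/s), as expected around a low.
Converting: 44.9 m/s × 3.6 = 162 km/h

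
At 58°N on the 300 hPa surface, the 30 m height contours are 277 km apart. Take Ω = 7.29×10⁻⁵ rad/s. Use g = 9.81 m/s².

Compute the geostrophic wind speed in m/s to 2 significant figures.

8.6 m/s

Coriolis parameter at 58°N:
f = 2Ω sin φ = 2 × 7.29×10⁻⁵ × sin 58° = 1.24×10⁻⁴ s⁻¹
Height gradient: |∂Z/∂n| = 30 m / 277000 m = 1.08×10⁻⁴
On a pressure surface, geostrophic balance gives V_g = (g/f)|∂Z/∂n|:
V_g = 9.81 × 1.08×10⁻⁴ / 1.24×10⁻⁴ = 8.59 m/s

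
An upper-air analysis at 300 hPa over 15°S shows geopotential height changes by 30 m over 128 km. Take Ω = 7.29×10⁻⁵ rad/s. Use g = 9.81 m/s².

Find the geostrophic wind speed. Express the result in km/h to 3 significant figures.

Coriolis parameter at 15°S:
f = 2Ω sin φ = 2 × 7.29×10⁻⁵ × sin 15° = 3.77×10⁻⁵ s⁻¹
Height gradient: |∂Z/∂n| = 30 m / 128000 m = 2.34×10⁻⁴
On a pressure surface, geostrophic balance gives V_g = (g/f)|∂Z/∂n|:
V_g = 9.81 × 2.34×10⁻⁴ / 3.77×10⁻⁵ = 60.9 m/s
Converting: 60.9 m/s × 3.6 = 219 km/h

219 km/h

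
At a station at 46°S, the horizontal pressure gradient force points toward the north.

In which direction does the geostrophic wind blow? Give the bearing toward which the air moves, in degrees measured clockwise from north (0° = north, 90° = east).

The pressure-gradient force points toward the north (bearing 000°).
Geostrophic balance: in the Southern Hemisphere the Coriolis force deflects motion to the left, so the geostrophic wind blows 90° to the left of the pressure-gradient force (low pressure on the right).
Rotating 000° by 90° counterclockwise gives 270° — the wind blows toward the west.

270°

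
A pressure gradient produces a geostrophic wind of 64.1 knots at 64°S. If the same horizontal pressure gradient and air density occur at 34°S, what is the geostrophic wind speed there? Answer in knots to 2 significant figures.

With the same pressure gradient and density, V_g ∝ 1/f ∝ 1/sin φ.
V₂ = V₁ · sin φ₁ / sin φ₂ = 64.1 × sin 64° / sin 34°
V₂ = 64.1 × 0.8988/0.5592 = 100 knots

100 knots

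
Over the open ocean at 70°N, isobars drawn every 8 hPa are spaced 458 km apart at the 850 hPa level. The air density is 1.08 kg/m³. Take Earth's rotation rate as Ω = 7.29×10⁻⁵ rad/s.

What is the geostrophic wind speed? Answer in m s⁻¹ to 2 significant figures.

12 m s⁻¹

Coriolis parameter at 70°N:
f = 2Ω sin φ = 2 × 7.29×10⁻⁵ × sin 70° = 1.37×10⁻⁴ s⁻¹
Pressure gradient: |∂P/∂n| = 800 Pa / 458000 m = 1.75×10⁻³ Pa/m
Geostrophic balance (pressure-gradient force = Coriolis force):
V_g = (1/(fρ)) |∂P/∂n| = 1.75×10⁻³ / (1.37×10⁻⁴ × 1.08) = 11.8 m/s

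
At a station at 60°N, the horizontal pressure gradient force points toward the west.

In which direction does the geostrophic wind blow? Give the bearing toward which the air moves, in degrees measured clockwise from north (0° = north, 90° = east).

The pressure-gradient force points toward the west (bearing 270°).
Geostrophic balance: in the Northern Hemisphere the Coriolis force deflects motion to the right, so the geostrophic wind blows 90° to the right of the pressure-gradient force (low pressure on the left).
Rotating 270° by 90° clockwise gives 000° — the wind blows toward the north.

000°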